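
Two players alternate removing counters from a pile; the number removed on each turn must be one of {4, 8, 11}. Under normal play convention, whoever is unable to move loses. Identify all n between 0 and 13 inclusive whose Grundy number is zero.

0, 1, 2, 3

n :  0  1  2  3  4  5  6  7  8  9 10 11 12 13
G :  0  0  0  0  1  1  1  1  2  2  2  2  3  3
P-positions are exactly the n with G(n) = 0.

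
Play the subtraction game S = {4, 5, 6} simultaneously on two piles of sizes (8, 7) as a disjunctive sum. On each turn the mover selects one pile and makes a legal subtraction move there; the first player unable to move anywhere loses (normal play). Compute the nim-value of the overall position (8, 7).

All piles use S = {4, 5, 6}:
n : 0 1 2 3 4 5 6 7 8
G : 0 0 0 0 1 1 1 1 2
Pile A: G(8) = 2.
Pile B: G(7) = 1.
Combined Grundy value = 2 ⊕ 1 = 3.

3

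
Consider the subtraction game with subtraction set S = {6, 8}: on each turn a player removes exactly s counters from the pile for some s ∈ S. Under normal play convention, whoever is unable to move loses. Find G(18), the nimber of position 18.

0

n :  0  1  2  3  4  5  6  7  8  9 10 11 12 13 14 15 16 17 18
G :  0  0  0  0  0  0  1  1  1  1  1  1  2  2  0  0  0  0  0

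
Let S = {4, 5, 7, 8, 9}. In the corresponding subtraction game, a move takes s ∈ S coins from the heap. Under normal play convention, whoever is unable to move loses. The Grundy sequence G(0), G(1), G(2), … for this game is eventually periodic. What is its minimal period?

n :  0  1  2  3  4  5  6  7  8  9 10 11 12 13 14 15 16 17 18 19 20 21 22 23 24 25 26 27
G :  0  0  0  0  1  1  1  1  2  2  2  2  3  0  0  0  0  1  1  1  1  2  2  2  2  3  0  0
G(n+13) = G(n) holds for n = 0,…,8 (a full window of length max(S) = 9), so the sequence is purely periodic with period 13.

13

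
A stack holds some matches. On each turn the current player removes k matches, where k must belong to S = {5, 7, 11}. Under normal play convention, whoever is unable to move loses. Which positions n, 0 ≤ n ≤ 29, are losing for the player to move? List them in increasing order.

0, 1, 2, 3, 4, 16, 17, 18, 19, 20

n :  0  1  2  3  4  5  6  7  8  9 10 11 12 13 14 15 16 17 18 19 20 21 22 23 24 25 26 27 28 29
G :  0  0  0  0  0  1  1  1  1  1  2  2  2  2  2  3  0  0  0  0  0  1  1  1  1  1  2  2  2  2
P-positions are exactly the n with G(n) = 0.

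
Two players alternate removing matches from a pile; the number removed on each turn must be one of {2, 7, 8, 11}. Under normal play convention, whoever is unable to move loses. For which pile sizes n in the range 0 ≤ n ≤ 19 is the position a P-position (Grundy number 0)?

G(0) = 0
G(1) = mex{} = 0
G(2) = mex{0} = 1
G(3) = mex{0} = 1
G(4) = mex{1} = 0
G(5) = mex{1} = 0
G(6) = mex{0} = 1
G(7) = mex{0,0} = 1
G(8) = mex{1,0,0} = 2
G(9) = mex{1,1,0} = 2
G(10) = mex{2,1,1} = 0
G(11) = mex{2,0,1,0} = 3
G(12) = mex{0,0,0,0} = 1
G(13) = mex{3,1,0,1} = 2
G(14) = mex{1,1,1,1} = 0
G(15) = mex{2,2,1,0} = 3
G(16) = mex{0,2,2,0} = 1
G(17) = mex{3,0,2,1} = 4
G(18) = mex{1,3,0,1} = 2
G(19) = mex{4,1,3,2} = 0
P-positions are exactly the n with G(n) = 0.

0, 1, 4, 5, 10, 14, 19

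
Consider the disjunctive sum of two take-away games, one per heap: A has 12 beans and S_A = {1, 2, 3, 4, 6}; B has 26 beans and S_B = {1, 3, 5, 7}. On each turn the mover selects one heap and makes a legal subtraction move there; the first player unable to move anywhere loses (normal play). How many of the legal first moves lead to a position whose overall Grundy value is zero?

Heap A, S = {1, 2, 3, 4, 6}:
n :  0  1  2  3  4  5  6  7  8  9 10 11 12
G :  0  1  2  3  4  0  1  2  3  4  0  1  2
G_A(12) = 2.
Heap B, S = {1, 3, 5, 7}:
G(0) = 0
G(1) = mex{0} = 1
G(2) = mex{1} = 0
G(3) = mex{0,0} = 1
G(4) = mex{1,1} = 0
G(5) = mex{0,0,0} = 1
G(6) = mex{1,1,1} = 0
G(7) = mex{0,0,0,0} = 1
G(8) = mex{1,1,1,1} = 0
G(9) = mex{0,0,0,0} = 1
G(10) = mex{1,1,1,1} = 0
G(11) = mex{0,0,0,0} = 1
G(12) = mex{1,1,1,1} = 0
G(13) = mex{0,0,0,0} = 1
G(14) = mex{1,1,1,1} = 0
G(15) = mex{0,0,0,0} = 1
G(16) = mex{1,1,1,1} = 0
G(17) = mex{0,0,0,0} = 1
G(18) = mex{1,1,1,1} = 0
G(19) = mex{0,0,0,0} = 1
G(20) = mex{1,1,1,1} = 0
G(21) = mex{0,0,0,0} = 1
G(22) = mex{1,1,1,1} = 0
G(23) = mex{0,0,0,0} = 1
G(24) = mex{1,1,1,1} = 0
G(25) = mex{0,0,0,0} = 1
G(26) = mex{1,1,1,1} = 0
G_B(26) = 0.
Combined Grundy value = 2 ⊕ 0 = 2.
A winning move leaves total XOR = 0, i.e. changes one component's Grundy value g to g ⊕ X where X is the current total.
Heap A: need g' = 2⊕2 = 0. Options: 12−1→G=1, 12−2→G=0, 12−3→G=4, 12−4→G=3, 12−6→G=1. Hits: 1.
Heap B: need g' = 0⊕2 = 2. Options: 26−1→G=1, 26−3→G=1, 26−5→G=1, 26−7→G=1. Hits: 0.

1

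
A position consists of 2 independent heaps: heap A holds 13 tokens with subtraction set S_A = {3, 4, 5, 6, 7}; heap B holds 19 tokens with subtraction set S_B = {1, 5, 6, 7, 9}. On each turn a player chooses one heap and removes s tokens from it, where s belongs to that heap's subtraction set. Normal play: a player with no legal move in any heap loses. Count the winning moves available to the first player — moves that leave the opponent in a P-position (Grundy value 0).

2

Heap A, S = {3, 4, 5, 6, 7}:
n :  0  1  2  3  4  5  6  7  8  9 10 11 12 13
G :  0  0  0  1  1  1  2  2  2  3  0  0  0  1
G_A(13) = 1.
Heap B, S = {1, 5, 6, 7, 9}:
n :  0  1  2  3  4  5  6  7  8  9 10 11 12 13 14 15 16 17 18 19
G :  0  1  0  1  0  1  2  3  2  3  2  3  0  1  0  1  0  1  2  3
G_B(19) = 3.
Combined Grundy value = 1 ⊕ 3 = 2.
A winning move leaves total XOR = 0, i.e. changes one component's Grundy value g to g ⊕ X where X is the current total.
Heap A: need g' = 1⊕2 = 3. Options: 13−3→G=0, 13−4→G=3, 13−5→G=2, 13−6→G=2, 13−7→G=2. Hits: 1.
Heap B: need g' = 3⊕2 = 1. Options: 19−1→G=2, 19−5→G=0, 19−6→G=1, 19−7→G=0, 19−9→G=2. Hits: 1.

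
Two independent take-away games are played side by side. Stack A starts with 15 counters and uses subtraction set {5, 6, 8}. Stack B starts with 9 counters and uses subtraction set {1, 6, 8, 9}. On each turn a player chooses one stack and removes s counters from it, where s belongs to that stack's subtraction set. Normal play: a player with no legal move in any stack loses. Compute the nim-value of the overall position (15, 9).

Stack A, S = {5, 6, 8}:
G(0) = 0
G(1) = mex{} = 0
G(2) = mex{} = 0
G(3) = mex{} = 0
G(4) = mex{} = 0
G(5) = mex{0} = 1
G(6) = mex{0,0} = 1
G(7) = mex{0,0} = 1
G(8) = mex{0,0,0} = 1
G(9) = mex{0,0,0} = 1
G(10) = mex{1,0,0} = 2
G(11) = mex{1,1,0} = 2
G(12) = mex{1,1,0} = 2
G(13) = mex{1,1,1} = 0
G(14) = mex{1,1,1} = 0
G(15) = mex{2,1,1} = 0
G_A(15) = 0.
Stack B, S = {1, 6, 8, 9}:
G(0) = 0
G(1) = mex{0} = 1
G(2) = mex{1} = 0
G(3) = mex{0} = 1
G(4) = mex{1} = 0
G(5) = mex{0} = 1
G(6) = mex{1,0} = 2
G(7) = mex{2,1} = 0
G(8) = mex{0,0,0} = 1
G(9) = mex{1,1,1,0} = 2
G_B(9) = 2.
Combined Grundy value = 0 ⊕ 2 = 2.

2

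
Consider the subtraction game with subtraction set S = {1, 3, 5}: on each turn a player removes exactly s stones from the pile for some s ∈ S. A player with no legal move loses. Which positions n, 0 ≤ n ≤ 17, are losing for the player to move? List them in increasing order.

0, 2, 4, 6, 8, 10, 12, 14, 16

G(0) = 0
G(1) = mex{0} = 1
G(2) = mex{1} = 0
G(3) = mex{0,0} = 1
G(4) = mex{1,1} = 0
G(5) = mex{0,0,0} = 1
G(6) = mex{1,1,1} = 0
G(7) = mex{0,0,0} = 1
G(8) = mex{1,1,1} = 0
G(9) = mex{0,0,0} = 1
G(10) = mex{1,1,1} = 0
G(11) = mex{0,0,0} = 1
G(12) = mex{1,1,1} = 0
G(13) = mex{0,0,0} = 1
G(14) = mex{1,1,1} = 0
G(15) = mex{0,0,0} = 1
G(16) = mex{1,1,1} = 0
G(17) = mex{0,0,0} = 1
P-positions are exactly the n with G(n) = 0.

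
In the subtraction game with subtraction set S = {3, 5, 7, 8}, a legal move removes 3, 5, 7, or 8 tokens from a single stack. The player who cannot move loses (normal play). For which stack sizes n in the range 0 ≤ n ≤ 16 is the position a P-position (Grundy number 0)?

n :  0  1  2  3  4  5  6  7  8  9 10 11 12 13 14 15 16
G :  0  0  0  1  1  1  2  2  2  3  3  0  0  0  1  1  1
P-positions are exactly the n with G(n) = 0.

0, 1, 2, 11, 12, 13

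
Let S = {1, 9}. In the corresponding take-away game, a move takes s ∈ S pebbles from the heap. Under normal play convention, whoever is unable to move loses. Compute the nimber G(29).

G(0) = 0
G(1) = mex{0} = 1
G(2) = mex{1} = 0
G(3) = mex{0} = 1
G(4) = mex{1} = 0
G(5) = mex{0} = 1
G(6) = mex{1} = 0
G(7) = mex{0} = 1
G(8) = mex{1} = 0
G(9) = mex{0,0} = 1
G(10) = mex{1,1} = 0
G(11) = mex{0,0} = 1
G(12) = mex{1,1} = 0
G(13) = mex{0,0} = 1
G(14) = mex{1,1} = 0
G(15) = mex{0,0} = 1
G(16) = mex{1,1} = 0
G(17) = mex{0,0} = 1
G(18) = mex{1,1} = 0
G(19) = mex{0,0} = 1
G(20) = mex{1,1} = 0
G(21) = mex{0,0} = 1
G(22) = mex{1,1} = 0
G(23) = mex{0,0} = 1
G(24) = mex{1,1} = 0
G(25) = mex{0,0} = 1
G(26) = mex{1,1} = 0
G(27) = mex{0,0} = 1
G(28) = mex{1,1} = 0
G(29) = mex{0,0} = 1

1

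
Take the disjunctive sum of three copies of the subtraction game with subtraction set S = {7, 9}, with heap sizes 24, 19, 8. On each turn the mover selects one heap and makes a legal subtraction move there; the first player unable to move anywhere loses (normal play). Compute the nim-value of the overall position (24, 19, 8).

0

All heaps use S = {7, 9}:
G(0) = 0
G(1) = mex{} = 0
G(2) = mex{} = 0
G(3) = mex{} = 0
G(4) = mex{} = 0
G(5) = mex{} = 0
G(6) = mex{} = 0
G(7) = mex{0} = 1
G(8) = mex{0} = 1
G(9) = mex{0,0} = 1
G(10) = mex{0,0} = 1
G(11) = mex{0,0} = 1
G(12) = mex{0,0} = 1
G(13) = mex{0,0} = 1
G(14) = mex{1,0} = 2
G(15) = mex{1,0} = 2
G(16) = mex{1,1} = 0
G(17) = mex{1,1} = 0
G(18) = mex{1,1} = 0
G(19) = mex{1,1} = 0
G(20) = mex{1,1} = 0
G(21) = mex{2,1} = 0
G(22) = mex{2,1} = 0
G(23) = mex{0,2} = 1
G(24) = mex{0,2} = 1
Heap A: G(24) = 1.
Heap B: G(19) = 0.
Heap C: G(8) = 1.
Combined Grundy value = 1 ⊕ 0 ⊕ 1 = 0.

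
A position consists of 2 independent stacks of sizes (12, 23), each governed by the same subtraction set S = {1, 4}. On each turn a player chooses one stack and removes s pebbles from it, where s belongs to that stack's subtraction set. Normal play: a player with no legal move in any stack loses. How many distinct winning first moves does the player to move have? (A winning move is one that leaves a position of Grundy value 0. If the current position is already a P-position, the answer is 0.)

All stacks use S = {1, 4}:
n :  0  1  2  3  4  5  6  7  8  9 10 11 12 13 14 15 16 17 18 19 20 21 22 23
G :  0  1  0  1  2  0  1  0  1  2  0  1  0  1  2  0  1  0  1  2  0  1  0  1
Stack A: G(12) = 0.
Stack B: G(23) = 1.
Combined Grundy value = 0 ⊕ 1 = 1.
A winning move leaves total XOR = 0, i.e. changes one component's Grundy value g to g ⊕ X where X is the current total.
Stack A: need g' = 0⊕1 = 1. Options: 12−1→G=1, 12−4→G=1. Hits: 2.
Stack B: need g' = 1⊕1 = 0. Options: 23−1→G=0, 23−4→G=2. Hits: 1.

3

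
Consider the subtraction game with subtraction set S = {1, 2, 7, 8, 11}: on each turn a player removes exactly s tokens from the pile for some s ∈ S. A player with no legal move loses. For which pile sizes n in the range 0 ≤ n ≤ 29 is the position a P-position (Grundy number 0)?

n :  0  1  2  3  4  5  6  7  8  9 10 11 12 13 14 15 16 17 18 19 20 21 22 23 24 25 26 27 28 29
G :  0  1  2  0  1  2  0  1  2  0  1  2  0  1  2  0  1  2  0  1  2  0  1  2  0  1  2  0  1  2
P-positions are exactly the n with G(n) = 0.

0, 3, 6, 9, 12, 15, 18, 21, 24, 27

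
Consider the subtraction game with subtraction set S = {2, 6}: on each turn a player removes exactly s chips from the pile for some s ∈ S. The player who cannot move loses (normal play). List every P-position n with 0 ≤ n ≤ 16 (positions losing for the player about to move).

n :  0  1  2  3  4  5  6  7  8  9 10 11 12 13 14 15 16
G :  0  0  1  1  0  0  1  1  0  0  1  1  0  0  1  1  0
P-positions are exactly the n with G(n) = 0.

0, 1, 4, 5, 8, 9, 12, 13, 16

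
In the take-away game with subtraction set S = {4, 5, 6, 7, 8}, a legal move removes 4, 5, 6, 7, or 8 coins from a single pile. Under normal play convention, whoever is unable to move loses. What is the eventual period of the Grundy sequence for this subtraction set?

12

n :  0  1  2  3  4  5  6  7  8  9 10 11 12 13 14 15 16 17 18 19 20 21 22 23 24 25
G :  0  0  0  0  1  1  1  1  2  2  2  2  0  0  0  0  1  1  1  1  2  2  2  2  0  0
G(n+12) = G(n) holds for n = 0,…,7 (a full window of length max(S) = 8), so the sequence is purely periodic with period 12.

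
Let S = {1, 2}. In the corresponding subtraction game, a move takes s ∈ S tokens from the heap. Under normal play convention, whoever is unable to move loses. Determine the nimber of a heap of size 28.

1

G(0) = 0
G(1) = mex{0} = 1
G(2) = mex{1,0} = 2
G(3) = mex{2,1} = 0
G(4) = mex{0,2} = 1
G(5) = mex{1,0} = 2
G(6) = mex{2,1} = 0
G(7) = mex{0,2} = 1
G(8) = mex{1,0} = 2
G(9) = mex{2,1} = 0
G(10) = mex{0,2} = 1
G(11) = mex{1,0} = 2
G(12) = mex{2,1} = 0
G(13) = mex{0,2} = 1
G(14) = mex{1,0} = 2
G(15) = mex{2,1} = 0
G(16) = mex{0,2} = 1
G(17) = mex{1,0} = 2
G(18) = mex{2,1} = 0
G(19) = mex{0,2} = 1
G(20) = mex{1,0} = 2
G(21) = mex{2,1} = 0
G(22) = mex{0,2} = 1
G(23) = mex{1,0} = 2
G(24) = mex{2,1} = 0
G(25) = mex{0,2} = 1
G(26) = mex{1,0} = 2
G(27) = mex{2,1} = 0
G(28) = mex{0,2} = 1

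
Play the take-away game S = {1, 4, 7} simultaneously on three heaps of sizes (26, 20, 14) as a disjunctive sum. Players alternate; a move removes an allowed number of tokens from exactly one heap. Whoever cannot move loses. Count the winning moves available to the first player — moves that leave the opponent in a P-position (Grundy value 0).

All heaps use S = {1, 4, 7}:
n :  0  1  2  3  4  5  6  7  8  9 10 11 12 13 14 15 16 17 18 19 20 21 22 23 24 25 26
G :  0  1  0  1  2  0  1  2  0  1  0  1  2  0  1  2  0  1  0  1  2  0  1  2  0  1  0
Heap A: G(26) = 0.
Heap B: G(20) = 2.
Heap C: G(14) = 1.
Combined Grundy value = 0 ⊕ 2 ⊕ 1 = 3.
A winning move leaves total XOR = 0, i.e. changes one component's Grundy value g to g ⊕ X where X is the current total.
Heap A: need g' = 0⊕3 = 3. Options: 26−1→G=1, 26−4→G=1, 26−7→G=1. Hits: 0.
Heap B: need g' = 2⊕3 = 1. Options: 20−1→G=1, 20−4→G=0, 20−7→G=0. Hits: 1.
Heap C: need g' = 1⊕3 = 2. Options: 14−1→G=0, 14−4→G=0, 14−7→G=2. Hits: 1.

2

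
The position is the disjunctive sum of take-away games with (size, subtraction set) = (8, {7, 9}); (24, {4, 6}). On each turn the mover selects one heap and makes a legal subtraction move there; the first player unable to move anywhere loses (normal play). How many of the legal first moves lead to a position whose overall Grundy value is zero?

Heap A, S = {7, 9}:
G(0) = 0
G(1) = mex{} = 0
G(2) = mex{} = 0
G(3) = mex{} = 0
G(4) = mex{} = 0
G(5) = mex{} = 0
G(6) = mex{} = 0
G(7) = mex{0} = 1
G(8) = mex{0} = 1
G_A(8) = 1.
Heap B, S = {4, 6}:
n :  0  1  2  3  4  5  6  7  8  9 10 11 12 13 14 15 16 17 18 19 20 21 22 23 24
G :  0  0  0  0  1  1  1  1  2  2  0  0  0  0  1  1  1  1  2  2  0  0  0  0  1
G_B(24) = 1.
Combined Grundy value = 1 ⊕ 1 = 0.
A winning move leaves total XOR = 0, i.e. changes one component's Grundy value g to g ⊕ X where X is the current total.
Heap A: target g' = 1⊕0 = 1, but every legal move changes the Grundy value (mex property), so 0 moves.
Heap B: target g' = 1⊕0 = 1, but every legal move changes the Grundy value (mex property), so 0 moves.

0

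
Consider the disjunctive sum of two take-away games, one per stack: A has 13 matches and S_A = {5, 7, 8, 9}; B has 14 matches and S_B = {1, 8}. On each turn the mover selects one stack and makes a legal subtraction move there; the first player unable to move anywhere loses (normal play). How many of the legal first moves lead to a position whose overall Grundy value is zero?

Stack A, S = {5, 7, 8, 9}:
G(0) = 0
G(1) = mex{} = 0
G(2) = mex{} = 0
G(3) = mex{} = 0
G(4) = mex{} = 0
G(5) = mex{0} = 1
G(6) = mex{0} = 1
G(7) = mex{0,0} = 1
G(8) = mex{0,0,0} = 1
G(9) = mex{0,0,0,0} = 1
G(10) = mex{1,0,0,0} = 2
G(11) = mex{1,0,0,0} = 2
G(12) = mex{1,1,0,0} = 2
G(13) = mex{1,1,1,0} = 2
G_A(13) = 2.
Stack B, S = {1, 8}:
G(0) = 0
G(1) = mex{0} = 1
G(2) = mex{1} = 0
G(3) = mex{0} = 1
G(4) = mex{1} = 0
G(5) = mex{0} = 1
G(6) = mex{1} = 0
G(7) = mex{0} = 1
G(8) = mex{1,0} = 2
G(9) = mex{2,1} = 0
G(10) = mex{0,0} = 1
G(11) = mex{1,1} = 0
G(12) = mex{0,0} = 1
G(13) = mex{1,1} = 0
G(14) = mex{0,0} = 1
G_B(14) = 1.
Combined Grundy value = 2 ⊕ 1 = 3.
A winning move leaves total XOR = 0, i.e. changes one component's Grundy value g to g ⊕ X where X is the current total.
Stack A: need g' = 2⊕3 = 1. Options: 13−5→G=1, 13−7→G=1, 13−8→G=1, 13−9→G=0. Hits: 3.
Stack B: need g' = 1⊕3 = 2. Options: 14−1→G=0, 14−8→G=0. Hits: 0.

3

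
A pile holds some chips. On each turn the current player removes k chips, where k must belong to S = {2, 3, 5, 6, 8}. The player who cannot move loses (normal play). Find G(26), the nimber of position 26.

G(0) = 0
G(1) = mex{} = 0
G(2) = mex{0} = 1
G(3) = mex{0,0} = 1
G(4) = mex{1,0} = 2
G(5) = mex{1,1,0} = 2
G(6) = mex{2,1,0,0} = 3
G(7) = mex{2,2,1,0} = 3
G(8) = mex{3,2,1,1,0} = 4
G(9) = mex{3,3,2,1,0} = 4
G(10) = mex{4,3,2,2,1} = 0
G(11) = mex{4,4,3,2,1} = 0
G(12) = mex{0,4,3,3,2} = 1
G(13) = mex{0,0,4,3,2} = 1
G(14) = mex{1,0,4,4,3} = 2
G(15) = mex{1,1,0,4,3} = 2
G(16) = mex{2,1,0,0,4} = 3
G(17) = mex{2,2,1,0,4} = 3
G(18) = mex{3,2,1,1,0} = 4
G(19) = mex{3,3,2,1,0} = 4
G(20) = mex{4,3,2,2,1} = 0
G(21) = mex{4,4,3,2,1} = 0
G(22) = mex{0,4,3,3,2} = 1
G(23) = mex{0,0,4,3,2} = 1
G(24) = mex{1,0,4,4,3} = 2
G(25) = mex{1,1,0,4,3} = 2
G(26) = mex{2,1,0,0,4} = 3

3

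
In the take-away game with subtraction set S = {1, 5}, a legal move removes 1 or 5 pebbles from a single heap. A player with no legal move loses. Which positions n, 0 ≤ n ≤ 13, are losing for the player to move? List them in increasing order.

G(0) = 0
G(1) = mex{0} = 1
G(2) = mex{1} = 0
G(3) = mex{0} = 1
G(4) = mex{1} = 0
G(5) = mex{0,0} = 1
G(6) = mex{1,1} = 0
G(7) = mex{0,0} = 1
G(8) = mex{1,1} = 0
G(9) = mex{0,0} = 1
G(10) = mex{1,1} = 0
G(11) = mex{0,0} = 1
G(12) = mex{1,1} = 0
G(13) = mex{0,0} = 1
P-positions are exactly the n with G(n) = 0.

0, 2, 4, 6, 8, 10, 12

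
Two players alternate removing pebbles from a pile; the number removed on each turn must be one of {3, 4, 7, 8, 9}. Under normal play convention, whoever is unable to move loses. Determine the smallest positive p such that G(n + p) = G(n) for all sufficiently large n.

12

G(0) = 0
G(1) = mex{} = 0
G(2) = mex{} = 0
G(3) = mex{0} = 1
G(4) = mex{0,0} = 1
G(5) = mex{0,0} = 1
G(6) = mex{1,0} = 2
G(7) = mex{1,1,0} = 2
G(8) = mex{1,1,0,0} = 2
G(9) = mex{2,1,0,0,0} = 3
G(10) = mex{2,2,1,0,0} = 3
G(11) = mex{2,2,1,1,0} = 3
G(12) = mex{3,2,1,1,1} = 0
G(13) = mex{3,3,2,1,1} = 0
G(14) = mex{3,3,2,2,1} = 0
G(15) = mex{0,3,2,2,2} = 1
G(16) = mex{0,0,3,2,2} = 1
G(17) = mex{0,0,3,3,2} = 1
G(18) = mex{1,0,3,3,3} = 2
G(19) = mex{1,1,0,3,3} = 2
G(20) = mex{1,1,0,0,3} = 2
G(21) = mex{2,1,0,0,0} = 3
G(22) = mex{2,2,1,0,0} = 3
G(23) = mex{2,2,1,1,0} = 3
G(24) = mex{3,2,1,1,1} = 0
G(25) = mex{3,3,2,1,1} = 0
G(n+12) = G(n) holds for n = 0,…,8 (a full window of length max(S) = 9), so the sequence is purely periodic with period 12.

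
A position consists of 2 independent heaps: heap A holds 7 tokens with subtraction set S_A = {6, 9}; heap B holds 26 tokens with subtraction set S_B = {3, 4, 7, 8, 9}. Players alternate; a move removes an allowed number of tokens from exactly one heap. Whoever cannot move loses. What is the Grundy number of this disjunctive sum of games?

Heap A, S = {6, 9}:
n : 0 1 2 3 4 5 6 7
G : 0 0 0 0 0 0 1 1
G_A(7) = 1.
Heap B, S = {3, 4, 7, 8, 9}:
G(0) = 0
G(1) = mex{} = 0
G(2) = mex{} = 0
G(3) = mex{0} = 1
G(4) = mex{0,0} = 1
G(5) = mex{0,0} = 1
G(6) = mex{1,0} = 2
G(7) = mex{1,1,0} = 2
G(8) = mex{1,1,0,0} = 2
G(9) = mex{2,1,0,0,0} = 3
G(10) = mex{2,2,1,0,0} = 3
G(11) = mex{2,2,1,1,0} = 3
G(12) = mex{3,2,1,1,1} = 0
G(13) = mex{3,3,2,1,1} = 0
G(14) = mex{3,3,2,2,1} = 0
G(15) = mex{0,3,2,2,2} = 1
G(16) = mex{0,0,3,2,2} = 1
G(17) = mex{0,0,3,3,2} = 1
G(18) = mex{1,0,3,3,3} = 2
G(19) = mex{1,1,0,3,3} = 2
G(20) = mex{1,1,0,0,3} = 2
G(21) = mex{2,1,0,0,0} = 3
G(22) = mex{2,2,1,0,0} = 3
G(23) = mex{2,2,1,1,0} = 3
G(24) = mex{3,2,1,1,1} = 0
G(25) = mex{3,3,2,1,1} = 0
G(26) = mex{3,3,2,2,1} = 0
G_B(26) = 0.
Combined Grundy value = 1 ⊕ 0 = 1.

1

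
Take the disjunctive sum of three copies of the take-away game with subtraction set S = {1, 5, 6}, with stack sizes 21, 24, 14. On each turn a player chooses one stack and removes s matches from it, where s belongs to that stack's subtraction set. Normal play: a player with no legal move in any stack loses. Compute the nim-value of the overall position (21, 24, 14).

3

All stacks use S = {1, 5, 6}:
n :  0  1  2  3  4  5  6  7  8  9 10 11 12 13 14 15 16 17 18 19 20 21 22 23 24
G :  0  1  0  1  0  1  2  3  2  3  2  0  1  0  1  0  1  2  3  2  3  2  0  1  0
Stack A: G(21) = 2.
Stack B: G(24) = 0.
Stack C: G(14) = 1.
Combined Grundy value = 2 ⊕ 0 ⊕ 1 = 3.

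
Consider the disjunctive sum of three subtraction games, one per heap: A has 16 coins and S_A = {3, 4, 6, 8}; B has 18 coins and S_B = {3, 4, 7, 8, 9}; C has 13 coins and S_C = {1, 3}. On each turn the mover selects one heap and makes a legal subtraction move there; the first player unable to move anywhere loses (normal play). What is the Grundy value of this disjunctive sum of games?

Heap A, S = {3, 4, 6, 8}:
n :  0  1  2  3  4  5  6  7  8  9 10 11 12 13 14 15 16
G :  0  0  0  1  1  1  2  2  2  3  3  0  0  0  1  1  1
G_A(16) = 1.
Heap B, S = {3, 4, 7, 8, 9}:
G(0) = 0
G(1) = mex{} = 0
G(2) = mex{} = 0
G(3) = mex{0} = 1
G(4) = mex{0,0} = 1
G(5) = mex{0,0} = 1
G(6) = mex{1,0} = 2
G(7) = mex{1,1,0} = 2
G(8) = mex{1,1,0,0} = 2
G(9) = mex{2,1,0,0,0} = 3
G(10) = mex{2,2,1,0,0} = 3
G(11) = mex{2,2,1,1,0} = 3
G(12) = mex{3,2,1,1,1} = 0
G(13) = mex{3,3,2,1,1} = 0
G(14) = mex{3,3,2,2,1} = 0
G(15) = mex{0,3,2,2,2} = 1
G(16) = mex{0,0,3,2,2} = 1
G(17) = mex{0,0,3,3,2} = 1
G(18) = mex{1,0,3,3,3} = 2
G_B(18) = 2.
Heap C, S = {1, 3}:
n :  0  1  2  3  4  5  6  7  8  9 10 11 12 13
G :  0  1  0  1  0  1  0  1  0  1  0  1  0  1
G_C(13) = 1.
Combined Grundy value = 1 ⊕ 2 ⊕ 1 = 2.

2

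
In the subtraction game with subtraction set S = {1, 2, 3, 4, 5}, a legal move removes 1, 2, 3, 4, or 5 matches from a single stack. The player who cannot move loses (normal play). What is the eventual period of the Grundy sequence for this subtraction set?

G(0) = 0
G(1) = mex{0} = 1
G(2) = mex{1,0} = 2
G(3) = mex{2,1,0} = 3
G(4) = mex{3,2,1,0} = 4
G(5) = mex{4,3,2,1,0} = 5
G(6) = mex{5,4,3,2,1} = 0
G(7) = mex{0,5,4,3,2} = 1
G(8) = mex{1,0,5,4,3} = 2
G(9) = mex{2,1,0,5,4} = 3
G(10) = mex{3,2,1,0,5} = 4
G(11) = mex{4,3,2,1,0} = 5
G(12) = mex{5,4,3,2,1} = 0
G(13) = mex{0,5,4,3,2} = 1
G(14) = mex{1,0,5,4,3} = 2
G(n+6) = G(n) holds for n = 0,…,4 (a full window of length max(S) = 5), so the sequence is purely periodic with period 6.

6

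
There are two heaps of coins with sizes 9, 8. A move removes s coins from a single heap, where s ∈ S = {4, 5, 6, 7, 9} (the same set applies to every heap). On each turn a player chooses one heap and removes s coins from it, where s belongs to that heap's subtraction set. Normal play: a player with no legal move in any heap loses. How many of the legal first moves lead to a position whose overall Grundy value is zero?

All heaps use S = {4, 5, 6, 7, 9}:
G(0) = 0
G(1) = mex{} = 0
G(2) = mex{} = 0
G(3) = mex{} = 0
G(4) = mex{0} = 1
G(5) = mex{0,0} = 1
G(6) = mex{0,0,0} = 1
G(7) = mex{0,0,0,0} = 1
G(8) = mex{1,0,0,0} = 2
G(9) = mex{1,1,0,0,0} = 2
Heap A: G(9) = 2.
Heap B: G(8) = 2.
Combined Grundy value = 2 ⊕ 2 = 0.
A winning move leaves total XOR = 0, i.e. changes one component's Grundy value g to g ⊕ X where X is the current total.
Heap A: target g' = 2⊕0 = 2, but every legal move changes the Grundy value (mex property), so 0 moves.
Heap B: target g' = 2⊕0 = 2, but every legal move changes the Grundy value (mex property), so 0 moves.

0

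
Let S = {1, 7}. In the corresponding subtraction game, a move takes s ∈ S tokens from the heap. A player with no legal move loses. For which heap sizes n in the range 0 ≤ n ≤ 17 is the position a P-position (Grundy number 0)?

0, 2, 4, 6, 8, 10, 12, 14, 16

n :  0  1  2  3  4  5  6  7  8  9 10 11 12 13 14 15 16 17
G :  0  1  0  1  0  1  0  1  0  1  0  1  0  1  0  1  0  1
P-positions are exactly the n with G(n) = 0.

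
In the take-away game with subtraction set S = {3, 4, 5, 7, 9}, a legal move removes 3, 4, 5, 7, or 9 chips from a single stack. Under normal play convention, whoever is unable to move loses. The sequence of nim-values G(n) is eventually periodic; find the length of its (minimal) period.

12

n :  0  1  2  3  4  5  6  7  8  9 10 11 12 13 14 15 16 17 18 19 20 21 22 23 24 25
G :  0  0  0  1  1  1  2  2  2  3  3  3  0  0  0  1  1  1  2  2  2  3  3  3  0  0
G(n+12) = G(n) holds for n = 0,…,8 (a full window of length max(S) = 9), so the sequence is purely periodic with period 12.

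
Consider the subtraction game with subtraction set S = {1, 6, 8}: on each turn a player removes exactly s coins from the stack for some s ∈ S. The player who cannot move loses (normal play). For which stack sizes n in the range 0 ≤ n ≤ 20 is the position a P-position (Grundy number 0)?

n :  0  1  2  3  4  5  6  7  8  9 10 11 12 13 14 15 16 17 18 19 20
G :  0  1  0  1  0  1  2  0  1  0  1  0  1  2  0  1  0  1  0  1  2
P-positions are exactly the n with G(n) = 0.

0, 2, 4, 7, 9, 11, 14, 16, 18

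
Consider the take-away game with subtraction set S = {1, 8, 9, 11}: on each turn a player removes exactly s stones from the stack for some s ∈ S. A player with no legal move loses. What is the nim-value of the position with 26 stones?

G(0) = 0
G(1) = mex{0} = 1
G(2) = mex{1} = 0
G(3) = mex{0} = 1
G(4) = mex{1} = 0
G(5) = mex{0} = 1
G(6) = mex{1} = 0
G(7) = mex{0} = 1
G(8) = mex{1,0} = 2
G(9) = mex{2,1,0} = 3
G(10) = mex{3,0,1} = 2
G(11) = mex{2,1,0,0} = 3
G(12) = mex{3,0,1,1} = 2
G(13) = mex{2,1,0,0} = 3
G(14) = mex{3,0,1,1} = 2
G(15) = mex{2,1,0,0} = 3
G(16) = mex{3,2,1,1} = 0
G(17) = mex{0,3,2,0} = 1
G(18) = mex{1,2,3,1} = 0
G(19) = mex{0,3,2,2} = 1
G(20) = mex{1,2,3,3} = 0
G(21) = mex{0,3,2,2} = 1
G(22) = mex{1,2,3,3} = 0
G(23) = mex{0,3,2,2} = 1
G(24) = mex{1,0,3,3} = 2
G(25) = mex{2,1,0,2} = 3
G(26) = mex{3,0,1,3} = 2

2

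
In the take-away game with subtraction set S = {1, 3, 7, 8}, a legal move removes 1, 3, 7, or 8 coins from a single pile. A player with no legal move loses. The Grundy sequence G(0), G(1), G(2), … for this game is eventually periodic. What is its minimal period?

n :  0  1  2  3  4  5  6  7  8  9 10 11 12 13 14 15 16 17 18 19 20 21 22 23 24 25 26 27 28 29 30 31
G :  0  1  0  1  0  1  0  1  2  3  2  3  2  3  2  0  1  0  1  0  1  0  1  2  3  2  3  2  3  2  0  1
G(n+15) = G(n) holds for n = 0,…,7 (a full window of length max(S) = 8), so the sequence is purely periodic with period 15.

15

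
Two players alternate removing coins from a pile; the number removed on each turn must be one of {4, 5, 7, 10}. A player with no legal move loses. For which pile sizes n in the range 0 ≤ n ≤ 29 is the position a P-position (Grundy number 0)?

0, 1, 2, 3, 14, 15, 16, 17, 28, 29

n :  0  1  2  3  4  5  6  7  8  9 10 11 12 13 14 15 16 17 18 19 20 21 22 23 24 25 26 27 28 29
G :  0  0  0  0  1  1  1  1  2  2  2  2  3  3  0  0  0  0  1  1  1  1  2  2  2  2  3  3  0  0
P-positions are exactly the n with G(n) = 0.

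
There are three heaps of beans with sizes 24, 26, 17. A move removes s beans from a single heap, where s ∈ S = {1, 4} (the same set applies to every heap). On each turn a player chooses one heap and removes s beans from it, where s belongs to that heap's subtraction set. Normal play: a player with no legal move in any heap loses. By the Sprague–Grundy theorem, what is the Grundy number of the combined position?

3

All heaps use S = {1, 4}:
G(0) = 0
G(1) = mex{0} = 1
G(2) = mex{1} = 0
G(3) = mex{0} = 1
G(4) = mex{1,0} = 2
G(5) = mex{2,1} = 0
G(6) = mex{0,0} = 1
G(7) = mex{1,1} = 0
G(8) = mex{0,2} = 1
G(9) = mex{1,0} = 2
G(10) = mex{2,1} = 0
G(11) = mex{0,0} = 1
G(12) = mex{1,1} = 0
G(13) = mex{0,2} = 1
G(14) = mex{1,0} = 2
G(15) = mex{2,1} = 0
G(16) = mex{0,0} = 1
G(17) = mex{1,1} = 0
G(18) = mex{0,2} = 1
G(19) = mex{1,0} = 2
G(20) = mex{2,1} = 0
G(21) = mex{0,0} = 1
G(22) = mex{1,1} = 0
G(23) = mex{0,2} = 1
G(24) = mex{1,0} = 2
G(25) = mex{2,1} = 0
G(26) = mex{0,0} = 1
Heap A: G(24) = 2.
Heap B: G(26) = 1.
Heap C: G(17) = 0.
Combined Grundy value = 2 ⊕ 1 ⊕ 0 = 3.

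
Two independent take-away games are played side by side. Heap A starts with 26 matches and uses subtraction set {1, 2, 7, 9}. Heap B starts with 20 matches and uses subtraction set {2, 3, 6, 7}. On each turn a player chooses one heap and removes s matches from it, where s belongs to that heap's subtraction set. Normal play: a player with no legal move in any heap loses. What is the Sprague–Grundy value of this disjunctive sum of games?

Heap A, S = {1, 2, 7, 9}:
n :  0  1  2  3  4  5  6  7  8  9 10 11 12 13 14 15 16 17 18 19 20 21 22 23 24 25 26
G :  0  1  2  0  1  2  0  1  2  3  4  0  1  2  0  1  2  0  1  2  3  4  0  1  2  0  1
G_A(26) = 1.
Heap B, S = {2, 3, 6, 7}:
G(0) = 0
G(1) = mex{} = 0
G(2) = mex{0} = 1
G(3) = mex{0,0} = 1
G(4) = mex{1,0} = 2
G(5) = mex{1,1} = 0
G(6) = mex{2,1,0} = 3
G(7) = mex{0,2,0,0} = 1
G(8) = mex{3,0,1,0} = 2
G(9) = mex{1,3,1,1} = 0
G(10) = mex{2,1,2,1} = 0
G(11) = mex{0,2,0,2} = 1
G(12) = mex{0,0,3,0} = 1
G(13) = mex{1,0,1,3} = 2
G(14) = mex{1,1,2,1} = 0
G(15) = mex{2,1,0,2} = 3
G(16) = mex{0,2,0,0} = 1
G(17) = mex{3,0,1,0} = 2
G(18) = mex{1,3,1,1} = 0
G(19) = mex{2,1,2,1} = 0
G(20) = mex{0,2,0,2} = 1
G_B(20) = 1.
Combined Grundy value = 1 ⊕ 1 = 0.

0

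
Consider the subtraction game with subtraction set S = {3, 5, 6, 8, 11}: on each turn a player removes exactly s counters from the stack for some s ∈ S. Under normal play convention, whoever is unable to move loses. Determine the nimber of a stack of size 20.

2

G(0) = 0
G(1) = mex{} = 0
G(2) = mex{} = 0
G(3) = mex{0} = 1
G(4) = mex{0} = 1
G(5) = mex{0,0} = 1
G(6) = mex{1,0,0} = 2
G(7) = mex{1,0,0} = 2
G(8) = mex{1,1,0,0} = 2
G(9) = mex{2,1,1,0} = 3
G(10) = mex{2,1,1,0} = 3
G(11) = mex{2,2,1,1,0} = 3
G(12) = mex{3,2,2,1,0} = 4
G(13) = mex{3,2,2,1,0} = 4
G(14) = mex{3,3,2,2,1} = 0
G(15) = mex{4,3,3,2,1} = 0
G(16) = mex{4,3,3,2,1} = 0
G(17) = mex{0,4,3,3,2} = 1
G(18) = mex{0,4,4,3,2} = 1
G(19) = mex{0,0,4,3,2} = 1
G(20) = mex{1,0,0,4,3} = 2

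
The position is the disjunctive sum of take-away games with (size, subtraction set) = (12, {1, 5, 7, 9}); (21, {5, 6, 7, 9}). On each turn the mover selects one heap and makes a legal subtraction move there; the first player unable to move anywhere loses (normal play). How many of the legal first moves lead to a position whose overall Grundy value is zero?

7

Heap A, S = {1, 5, 7, 9}:
n :  0  1  2  3  4  5  6  7  8  9 10 11 12
G :  0  1  0  1  0  1  0  1  0  1  0  1  0
G_A(12) = 0.
Heap B, S = {5, 6, 7, 9}:
G(0) = 0
G(1) = mex{} = 0
G(2) = mex{} = 0
G(3) = mex{} = 0
G(4) = mex{} = 0
G(5) = mex{0} = 1
G(6) = mex{0,0} = 1
G(7) = mex{0,0,0} = 1
G(8) = mex{0,0,0} = 1
G(9) = mex{0,0,0,0} = 1
G(10) = mex{1,0,0,0} = 2
G(11) = mex{1,1,0,0} = 2
G(12) = mex{1,1,1,0} = 2
G(13) = mex{1,1,1,0} = 2
G(14) = mex{1,1,1,1} = 0
G(15) = mex{2,1,1,1} = 0
G(16) = mex{2,2,1,1} = 0
G(17) = mex{2,2,2,1} = 0
G(18) = mex{2,2,2,1} = 0
G(19) = mex{0,2,2,2} = 1
G(20) = mex{0,0,2,2} = 1
G(21) = mex{0,0,0,2} = 1
G_B(21) = 1.
Combined Grundy value = 0 ⊕ 1 = 1.
A winning move leaves total XOR = 0, i.e. changes one component's Grundy value g to g ⊕ X where X is the current total.
Heap A: need g' = 0⊕1 = 1. Options: 12−1→G=1, 12−5→G=1, 12−7→G=1, 12−9→G=1. Hits: 4.
Heap B: need g' = 1⊕1 = 0. Options: 21−5→G=0, 21−6→G=0, 21−7→G=0, 21−9→G=2. Hits: 3.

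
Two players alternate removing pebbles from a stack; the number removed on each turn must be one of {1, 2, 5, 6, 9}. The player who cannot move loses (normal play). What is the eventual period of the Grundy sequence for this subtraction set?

n :  0  1  2  3  4  5  6  7  8  9 10 11 12 13 14 15 16 17
G :  0  1  2  0  1  2  3  0  1  2  0  1  2  3  0  1  2  0
G(n+7) = G(n) holds for n = 0,…,8 (a full window of length max(S) = 9), so the sequence is purely periodic with period 7.

7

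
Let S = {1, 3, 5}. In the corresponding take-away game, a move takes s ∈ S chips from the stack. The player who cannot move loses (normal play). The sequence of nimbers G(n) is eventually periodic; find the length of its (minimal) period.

2

n :  0  1  2  3  4  5  6  7  8  9 10 11 12 13 14
G :  0  1  0  1  0  1  0  1  0  1  0  1  0  1  0
G(n+2) = G(n) holds for n = 0,…,4 (a full window of length max(S) = 5), so the sequence is purely periodic with period 2.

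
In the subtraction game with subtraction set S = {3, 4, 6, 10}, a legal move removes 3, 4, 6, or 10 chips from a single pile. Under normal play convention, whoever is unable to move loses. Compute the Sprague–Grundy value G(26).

1

G(0) = 0
G(1) = mex{} = 0
G(2) = mex{} = 0
G(3) = mex{0} = 1
G(4) = mex{0,0} = 1
G(5) = mex{0,0} = 1
G(6) = mex{1,0,0} = 2
G(7) = mex{1,1,0} = 2
G(8) = mex{1,1,0} = 2
G(9) = mex{2,1,1} = 0
G(10) = mex{2,2,1,0} = 3
G(11) = mex{2,2,1,0} = 3
G(12) = mex{0,2,2,0} = 1
G(13) = mex{3,0,2,1} = 4
G(14) = mex{3,3,2,1} = 0
G(15) = mex{1,3,0,1} = 2
G(16) = mex{4,1,3,2} = 0
G(17) = mex{0,4,3,2} = 1
G(18) = mex{2,0,1,2} = 3
G(19) = mex{0,2,4,0} = 1
G(20) = mex{1,0,0,3} = 2
G(21) = mex{3,1,2,3} = 0
G(22) = mex{1,3,0,1} = 2
G(23) = mex{2,1,1,4} = 0
G(24) = mex{0,2,3,0} = 1
G(25) = mex{2,0,1,2} = 3
G(26) = mex{0,2,2,0} = 1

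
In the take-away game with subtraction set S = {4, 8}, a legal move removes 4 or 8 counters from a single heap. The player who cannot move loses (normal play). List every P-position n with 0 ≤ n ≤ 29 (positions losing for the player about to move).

0, 1, 2, 3, 12, 13, 14, 15, 24, 25, 26, 27

n :  0  1  2  3  4  5  6  7  8  9 10 11 12 13 14 15 16 17 18 19 20 21 22 23 24 25 26 27 28 29
G :  0  0  0  0  1  1  1  1  2  2  2  2  0  0  0  0  1  1  1  1  2  2  2  2  0  0  0  0  1  1
P-positions are exactly the n with G(n) = 0.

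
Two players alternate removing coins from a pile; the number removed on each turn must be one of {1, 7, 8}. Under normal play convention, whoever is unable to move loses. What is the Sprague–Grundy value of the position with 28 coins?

G(0) = 0
G(1) = mex{0} = 1
G(2) = mex{1} = 0
G(3) = mex{0} = 1
G(4) = mex{1} = 0
G(5) = mex{0} = 1
G(6) = mex{1} = 0
G(7) = mex{0,0} = 1
G(8) = mex{1,1,0} = 2
G(9) = mex{2,0,1} = 3
G(10) = mex{3,1,0} = 2
G(11) = mex{2,0,1} = 3
G(12) = mex{3,1,0} = 2
G(13) = mex{2,0,1} = 3
G(14) = mex{3,1,0} = 2
G(15) = mex{2,2,1} = 0
G(16) = mex{0,3,2} = 1
G(17) = mex{1,2,3} = 0
G(18) = mex{0,3,2} = 1
G(19) = mex{1,2,3} = 0
G(20) = mex{0,3,2} = 1
G(21) = mex{1,2,3} = 0
G(22) = mex{0,0,2} = 1
G(23) = mex{1,1,0} = 2
G(24) = mex{2,0,1} = 3
G(25) = mex{3,1,0} = 2
G(26) = mex{2,0,1} = 3
G(27) = mex{3,1,0} = 2
G(28) = mex{2,0,1} = 3

3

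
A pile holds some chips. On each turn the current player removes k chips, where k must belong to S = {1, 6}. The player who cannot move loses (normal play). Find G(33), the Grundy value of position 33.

1

n :  0  1  2  3  4  5  6  7  8  9 10 11 12 13 14 15 16 17 18 19 20 21 22 23 24 25 26 27 28 29 30 31 32 33
G :  0  1  0  1  0  1  2  0  1  0  1  0  1  2  0  1  0  1  0  1  2  0  1  0  1  0  1  2  0  1  0  1  0  1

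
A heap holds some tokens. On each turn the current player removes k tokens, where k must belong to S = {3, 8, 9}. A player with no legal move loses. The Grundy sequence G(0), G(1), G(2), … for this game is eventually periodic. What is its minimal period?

n :  0  1  2  3  4  5  6  7  8  9 10 11 12 13 14 15 16 17 18 19 20 21 22 23 24 25 26 27 28 29 30 31 32 33 34 35
G :  0  0  0  1  1  1  0  0  2  1  1  3  0  0  2  1  1  0  0  0  1  1  1  0  0  2  1  1  3  0  0  2  1  1  0  0
G(n+17) = G(n) holds for n = 0,…,8 (a full window of length max(S) = 9), so the sequence is purely periodic with period 17.

17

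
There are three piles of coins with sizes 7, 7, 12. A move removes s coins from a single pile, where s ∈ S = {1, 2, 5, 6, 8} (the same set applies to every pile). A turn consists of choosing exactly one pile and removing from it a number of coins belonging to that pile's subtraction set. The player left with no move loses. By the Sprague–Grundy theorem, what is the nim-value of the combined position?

All piles use S = {1, 2, 5, 6, 8}:
G(0) = 0
G(1) = mex{0} = 1
G(2) = mex{1,0} = 2
G(3) = mex{2,1} = 0
G(4) = mex{0,2} = 1
G(5) = mex{1,0,0} = 2
G(6) = mex{2,1,1,0} = 3
G(7) = mex{3,2,2,1} = 0
G(8) = mex{0,3,0,2,0} = 1
G(9) = mex{1,0,1,0,1} = 2
G(10) = mex{2,1,2,1,2} = 0
G(11) = mex{0,2,3,2,0} = 1
G(12) = mex{1,0,0,3,1} = 2
Pile A: G(7) = 0.
Pile B: G(7) = 0.
Pile C: G(12) = 2.
Combined Grundy value = 0 ⊕ 0 ⊕ 2 = 2.

2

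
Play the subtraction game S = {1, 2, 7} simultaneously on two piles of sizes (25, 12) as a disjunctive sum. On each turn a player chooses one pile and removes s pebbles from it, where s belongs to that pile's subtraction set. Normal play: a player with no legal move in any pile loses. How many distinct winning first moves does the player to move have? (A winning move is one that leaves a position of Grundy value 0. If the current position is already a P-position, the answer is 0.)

All piles use S = {1, 2, 7}:
n :  0  1  2  3  4  5  6  7  8  9 10 11 12 13 14 15 16 17 18 19 20 21 22 23 24 25
G :  0  1  2  0  1  2  0  1  2  0  1  2  0  1  2  0  1  2  0  1  2  0  1  2  0  1
Pile A: G(25) = 1.
Pile B: G(12) = 0.
Combined Grundy value = 1 ⊕ 0 = 1.
A winning move leaves total XOR = 0, i.e. changes one component's Grundy value g to g ⊕ X where X is the current total.
Pile A: need g' = 1⊕1 = 0. Options: 25−1→G=0, 25−2→G=2, 25−7→G=0. Hits: 2.
Pile B: need g' = 0⊕1 = 1. Options: 12−1→G=2, 12−2→G=1, 12−7→G=2. Hits: 1.

3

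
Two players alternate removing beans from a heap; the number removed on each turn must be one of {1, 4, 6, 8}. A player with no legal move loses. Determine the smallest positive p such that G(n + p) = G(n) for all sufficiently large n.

12

G(0) = 0
G(1) = mex{0} = 1
G(2) = mex{1} = 0
G(3) = mex{0} = 1
G(4) = mex{1,0} = 2
G(5) = mex{2,1} = 0
G(6) = mex{0,0,0} = 1
G(7) = mex{1,1,1} = 0
G(8) = mex{0,2,0,0} = 1
G(9) = mex{1,0,1,1} = 2
G(10) = mex{2,1,2,0} = 3
G(11) = mex{3,0,0,1} = 2
G(12) = mex{2,1,1,2} = 0
G(13) = mex{0,2,0,0} = 1
G(14) = mex{1,3,1,1} = 0
G(15) = mex{0,2,2,0} = 1
G(16) = mex{1,0,3,1} = 2
G(17) = mex{2,1,2,2} = 0
G(18) = mex{0,0,0,3} = 1
G(19) = mex{1,1,1,2} = 0
G(20) = mex{0,2,0,0} = 1
G(21) = mex{1,0,1,1} = 2
G(22) = mex{2,1,2,0} = 3
G(23) = mex{3,0,0,1} = 2
G(24) = mex{2,1,1,2} = 0
G(25) = mex{0,2,0,0} = 1
G(n+12) = G(n) holds for n = 0,…,7 (a full window of length max(S) = 8), so the sequence is purely periodic with period 12.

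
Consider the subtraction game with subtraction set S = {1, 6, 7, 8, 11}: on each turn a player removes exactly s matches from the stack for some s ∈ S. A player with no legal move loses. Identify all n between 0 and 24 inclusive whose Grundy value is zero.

0, 2, 4, 14, 16, 18

G(0) = 0
G(1) = mex{0} = 1
G(2) = mex{1} = 0
G(3) = mex{0} = 1
G(4) = mex{1} = 0
G(5) = mex{0} = 1
G(6) = mex{1,0} = 2
G(7) = mex{2,1,0} = 3
G(8) = mex{3,0,1,0} = 2
G(9) = mex{2,1,0,1} = 3
G(10) = mex{3,0,1,0} = 2
G(11) = mex{2,1,0,1,0} = 3
G(12) = mex{3,2,1,0,1} = 4
G(13) = mex{4,3,2,1,0} = 5
G(14) = mex{5,2,3,2,1} = 0
G(15) = mex{0,3,2,3,0} = 1
G(16) = mex{1,2,3,2,1} = 0
G(17) = mex{0,3,2,3,2} = 1
G(18) = mex{1,4,3,2,3} = 0
G(19) = mex{0,5,4,3,2} = 1
G(20) = mex{1,0,5,4,3} = 2
G(21) = mex{2,1,0,5,2} = 3
G(22) = mex{3,0,1,0,3} = 2
G(23) = mex{2,1,0,1,4} = 3
G(24) = mex{3,0,1,0,5} = 2
P-positions are exactly the n with G(n) = 0.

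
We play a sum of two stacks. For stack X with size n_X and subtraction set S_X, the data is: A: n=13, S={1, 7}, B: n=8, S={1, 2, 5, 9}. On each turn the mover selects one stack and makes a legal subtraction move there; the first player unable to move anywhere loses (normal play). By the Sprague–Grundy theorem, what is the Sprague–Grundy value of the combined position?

3

Stack A, S = {1, 7}:
n :  0  1  2  3  4  5  6  7  8  9 10 11 12 13
G :  0  1  0  1  0  1  0  1  0  1  0  1  0  1
G_A(13) = 1.
Stack B, S = {1, 2, 5, 9}:
G(0) = 0
G(1) = mex{0} = 1
G(2) = mex{1,0} = 2
G(3) = mex{2,1} = 0
G(4) = mex{0,2} = 1
G(5) = mex{1,0,0} = 2
G(6) = mex{2,1,1} = 0
G(7) = mex{0,2,2} = 1
G(8) = mex{1,0,0} = 2
G_B(8) = 2.
Combined Grundy value = 1 ⊕ 2 = 3.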